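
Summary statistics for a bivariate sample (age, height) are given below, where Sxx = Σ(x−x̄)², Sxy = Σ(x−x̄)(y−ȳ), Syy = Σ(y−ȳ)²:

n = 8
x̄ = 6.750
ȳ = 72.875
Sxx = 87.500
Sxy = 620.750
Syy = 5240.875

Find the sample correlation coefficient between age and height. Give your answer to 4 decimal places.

0.9167

r = Sxy/√(Sxx·Syy) = 620.75/√(458576.5625) = 620.75/677.182813 = 0.916665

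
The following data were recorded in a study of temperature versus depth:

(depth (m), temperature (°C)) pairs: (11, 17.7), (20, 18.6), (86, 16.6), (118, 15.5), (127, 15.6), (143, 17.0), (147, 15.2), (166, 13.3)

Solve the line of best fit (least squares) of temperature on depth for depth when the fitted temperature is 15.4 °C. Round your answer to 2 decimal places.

135.70

n = 8, Σx = 818, Σy = 129.5, Σxy = 12677.7, Σx² = 107584
Sxx = Σx² − (Σx)²/n = 107584 − 83640.5 = 23943.5
Sxy = Σxy − (Σx)(Σy)/n = 12677.7 − 13241.375 = -563.675
b = Sxy/Sxx = -563.675/23943.5 = -0.023542
a = ȳ − b·x̄ = 16.1875 − (-0.023542)·102.25 = 18.594657
Set a + b·x = 15.4: x = (15.4 − 18.594657) / (-0.023542) = 135.701025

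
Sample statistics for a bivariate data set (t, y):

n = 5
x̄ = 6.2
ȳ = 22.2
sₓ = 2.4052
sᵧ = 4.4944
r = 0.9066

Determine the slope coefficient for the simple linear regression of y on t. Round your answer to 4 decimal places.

b = r · sᵧ/sₓ = 0.9066 · 4.4944/2.4052 = 1.694089

1.6941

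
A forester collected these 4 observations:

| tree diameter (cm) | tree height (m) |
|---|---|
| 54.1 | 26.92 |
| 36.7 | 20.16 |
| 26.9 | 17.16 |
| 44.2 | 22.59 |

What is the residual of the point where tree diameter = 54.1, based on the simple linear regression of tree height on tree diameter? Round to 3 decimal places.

n = 4, Σx = 161.9, Σy = 86.83, Σxy = 3656.326, Σx² = 6950.95
Sxx = Σx² − (Σx)²/n = 6950.95 − 6552.9025 = 398.0475
Sxy = Σxy − (Σx)(Σy)/n = 3656.326 − 3514.44425 = 141.88175
b = Sxy/Sxx = 141.88175/398.0475 = 0.356444
a = ȳ − b·x̄ = 21.7075 − 0.356444·40.475 = 7.280418
ŷ(54.1) = 7.280418 + 0.356444·54.1 = 26.564053
residual = y − ŷ = 26.92 − 26.564053 = 0.355947

0.356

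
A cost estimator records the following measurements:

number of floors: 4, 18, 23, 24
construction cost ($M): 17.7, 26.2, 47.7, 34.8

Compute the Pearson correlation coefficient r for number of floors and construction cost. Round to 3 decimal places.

0.831

n = 4, Σx = 69, Σy = 126.4, Σxy = 2474.7, Σx² = 1445, Σy² = 4486.06
Sxx = Σx² − (Σx)²/n = 1445 − 1190.25 = 254.75
Sxy = Σxy − (Σx)(Σy)/n = 2474.7 − 2180.4 = 294.3
Syy = Σy² − (Σy)²/n = 4486.06 − 3994.24 = 491.82
r = Sxy/√(Sxx·Syy) = 294.3/√(125291.145) = 294.3/353.964892 = 0.831438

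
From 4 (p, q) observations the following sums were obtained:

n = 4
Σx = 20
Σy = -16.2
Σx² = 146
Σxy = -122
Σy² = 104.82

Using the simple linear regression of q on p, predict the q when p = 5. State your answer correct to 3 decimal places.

Sxx = Σx² − (Σx)²/n = 146 − 100 = 46
Sxy = Σxy − (Σx)(Σy)/n = -122 − (-81) = -41
b = Sxy/Sxx = -41/46 = -0.891304
a = ȳ − b·x̄ = -4.05 − (-0.891304)·5 = 0.406522
ŷ(5) = a + b·5 = 0.406522 + (-0.891304)·5 = -4.05

-4.050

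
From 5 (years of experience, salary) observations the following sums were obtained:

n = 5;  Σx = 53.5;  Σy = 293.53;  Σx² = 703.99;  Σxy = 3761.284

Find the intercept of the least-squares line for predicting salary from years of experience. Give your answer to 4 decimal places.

8.2309

Sxx = Σx² − (Σx)²/n = 703.99 − 572.45 = 131.54
Sxy = Σxy − (Σx)(Σy)/n = 3761.284 − 3140.771 = 620.513
b = Sxy/Sxx = 620.513/131.54 = 4.717295
a = ȳ − b·x̄ = 58.706 − 4.717295·10.7 = 8.230942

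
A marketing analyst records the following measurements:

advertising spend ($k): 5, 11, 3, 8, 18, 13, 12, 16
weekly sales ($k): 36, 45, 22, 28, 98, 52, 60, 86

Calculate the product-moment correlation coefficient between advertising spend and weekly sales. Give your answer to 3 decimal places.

n = 8, Σx = 86, Σy = 427, Σxy = 5501, Σx² = 1112, Σy² = 27893
Sxx = Σx² − (Σx)²/n = 1112 − 924.5 = 187.5
Sxy = Σxy − (Σx)(Σy)/n = 5501 − 4590.25 = 910.75
Syy = Σy² − (Σy)²/n = 27893 − 22791.125 = 5101.875
r = Sxy/√(Sxx·Syy) = 910.75/√(956601.5625) = 910.75/978.060102 = 0.931180

0.931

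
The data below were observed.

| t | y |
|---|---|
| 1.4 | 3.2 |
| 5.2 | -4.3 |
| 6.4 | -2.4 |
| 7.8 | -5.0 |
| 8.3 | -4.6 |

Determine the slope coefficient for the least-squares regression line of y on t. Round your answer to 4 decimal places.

n = 5, Σx = 29.1, Σy = -13.1, Σxy = -110.42, Σx² = 199.69
Sxx = Σx² − (Σx)²/n = 199.69 − 169.362 = 30.328
Sxy = Σxy − (Σx)(Σy)/n = -110.42 − (-76.242) = -34.178
b = Sxy/Sxx = -34.178/30.328 = -1.126945

-1.1269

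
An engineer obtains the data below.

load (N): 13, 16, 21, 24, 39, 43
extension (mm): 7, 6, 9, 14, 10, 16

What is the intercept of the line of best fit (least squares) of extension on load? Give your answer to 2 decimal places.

n = 6, Σx = 156, Σy = 62, Σxy = 1790, Σx² = 4812
Sxx = Σx² − (Σx)²/n = 4812 − 4056 = 756
Sxy = Σxy − (Σx)(Σy)/n = 1790 − 1612 = 178
b = Sxy/Sxx = 178/756 = 0.235450
a = ȳ − b·x̄ = 10.333333 − 0.235450·26 = 4.211640

4.21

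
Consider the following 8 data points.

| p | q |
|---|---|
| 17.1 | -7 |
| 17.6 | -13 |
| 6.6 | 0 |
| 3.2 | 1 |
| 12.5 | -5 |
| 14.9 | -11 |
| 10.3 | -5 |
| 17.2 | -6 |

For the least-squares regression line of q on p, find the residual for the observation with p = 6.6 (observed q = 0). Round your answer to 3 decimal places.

n = 8, Σx = 99.4, Σy = -46, Σxy = -726.4, Σx² = 1436.16
Sxx = Σx² − (Σx)²/n = 1436.16 − 1235.045 = 201.115
Sxy = Σxy − (Σx)(Σy)/n = -726.4 − (-571.55) = -154.85
b = Sxy/Sxx = -154.85/201.115 = -0.769957
a = ȳ − b·x̄ = -5.75 − (-0.769957)·12.425 = 3.816722
ŷ(6.6) = 3.816722 + (-0.769957)·6.6 = -1.264998
residual = y − ŷ = 0 − (-1.264998) = 1.264998

1.265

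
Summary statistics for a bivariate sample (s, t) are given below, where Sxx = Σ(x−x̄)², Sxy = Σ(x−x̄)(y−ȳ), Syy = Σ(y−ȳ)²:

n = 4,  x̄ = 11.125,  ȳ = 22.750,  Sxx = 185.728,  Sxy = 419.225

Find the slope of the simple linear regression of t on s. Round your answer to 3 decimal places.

b = Sxy/Sxx = 419.225/185.728 = 2.257199

2.257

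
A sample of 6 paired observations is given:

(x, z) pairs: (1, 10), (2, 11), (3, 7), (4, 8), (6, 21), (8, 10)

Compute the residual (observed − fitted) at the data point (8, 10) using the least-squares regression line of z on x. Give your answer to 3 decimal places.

-3.873

n = 6, Σx = 24, Σy = 67, Σxy = 291, Σx² = 130
Sxx = Σx² − (Σx)²/n = 130 − 96 = 34
Sxy = Σxy − (Σx)(Σy)/n = 291 − 268 = 23
b = Sxy/Sxx = 23/34 = 0.676471
a = ȳ − b·x̄ = 11.166667 − 0.676471·4 = 8.460784
ŷ(8) = 8.460784 + 0.676471·8 = 13.872549
residual = y − ŷ = 10 − 13.872549 = -3.872549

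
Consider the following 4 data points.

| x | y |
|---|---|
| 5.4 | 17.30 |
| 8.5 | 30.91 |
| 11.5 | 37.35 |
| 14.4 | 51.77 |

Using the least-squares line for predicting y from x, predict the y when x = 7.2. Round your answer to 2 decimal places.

n = 4, Σx = 39.8, Σy = 137.33, Σxy = 1531.168, Σx² = 441.02
Sxx = Σx² − (Σx)²/n = 441.02 − 396.01 = 45.01
Sxy = Σxy − (Σx)(Σy)/n = 1531.168 − 1366.4335 = 164.7345
b = Sxy/Sxx = 164.7345/45.01 = 3.659953
a = ȳ − b·x̄ = 34.3325 − 3.659953·9.95 = -2.084036
ŷ(7.2) = a + b·7.2 = -2.084036 + 3.659953·7.2 = 24.267628

24.27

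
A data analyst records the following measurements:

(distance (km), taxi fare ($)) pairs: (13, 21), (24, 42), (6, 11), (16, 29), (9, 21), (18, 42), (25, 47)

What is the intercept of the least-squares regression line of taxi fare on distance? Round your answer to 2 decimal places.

1.83

n = 7, Σx = 111, Σy = 213, Σxy = 3931, Σx² = 2067
Sxx = Σx² − (Σx)²/n = 2067 − 1760.142857 = 306.857143
Sxy = Σxy − (Σx)(Σy)/n = 3931 − 3377.571429 = 553.428571
b = Sxy/Sxx = 553.428571/306.857143 = 1.803538
a = ȳ − b·x̄ = 30.428571 − 1.803538·15.857143 = 1.829609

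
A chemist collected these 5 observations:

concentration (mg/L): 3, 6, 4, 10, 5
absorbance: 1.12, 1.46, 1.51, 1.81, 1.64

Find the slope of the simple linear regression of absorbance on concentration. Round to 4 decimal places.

n = 5, Σx = 28, Σy = 7.54, Σxy = 44.46, Σx² = 186
Sxx = Σx² − (Σx)²/n = 186 − 156.8 = 29.2
Sxy = Σxy − (Σx)(Σy)/n = 44.46 − 42.224 = 2.236
b = Sxy/Sxx = 2.236/29.2 = 0.076575

0.0766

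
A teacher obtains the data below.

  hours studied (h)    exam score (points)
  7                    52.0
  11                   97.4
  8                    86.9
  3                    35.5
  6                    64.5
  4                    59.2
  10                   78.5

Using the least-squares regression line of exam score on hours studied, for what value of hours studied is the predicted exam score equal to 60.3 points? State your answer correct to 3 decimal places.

5.824

n = 7, Σx = 49, Σy = 474, Σxy = 3645.9, Σx² = 395
Sxx = Σx² − (Σx)²/n = 395 − 343 = 52
Sxy = Σxy − (Σx)(Σy)/n = 3645.9 − 3318 = 327.9
b = Sxy/Sxx = 327.9/52 = 6.305769
a = ȳ − b·x̄ = 67.714286 − 6.305769·7 = 23.573901
Set a + b·x = 60.3: x = (60.3 − 23.573901) / 6.305769 = 5.824206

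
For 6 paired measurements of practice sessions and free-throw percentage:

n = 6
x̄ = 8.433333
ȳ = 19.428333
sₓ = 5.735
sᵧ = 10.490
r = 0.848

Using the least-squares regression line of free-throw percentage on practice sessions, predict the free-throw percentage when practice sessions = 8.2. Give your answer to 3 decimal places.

19.066

b = r · sᵧ/sₓ = 0.848 · 10.49/5.735 = 1.551093
a = ȳ − b·x̄ = 19.428333 − 1.551093·8.433333 = 6.347447
ŷ(8.2) = a + b·8.2 = 6.347447 + 1.551093·8.2 = 19.066412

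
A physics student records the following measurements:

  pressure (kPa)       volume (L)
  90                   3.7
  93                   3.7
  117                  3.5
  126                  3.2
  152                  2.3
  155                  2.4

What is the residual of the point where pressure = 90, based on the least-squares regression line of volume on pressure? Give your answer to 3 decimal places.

n = 6, Σx = 733, Σy = 18.8, Σxy = 2211.4, Σx² = 93443
Sxx = Σx² − (Σx)²/n = 93443 − 89548.166667 = 3894.833333
Sxy = Σxy − (Σx)(Σy)/n = 2211.4 − 2296.733333 = -85.333333
b = Sxy/Sxx = -85.333333/3894.833333 = -0.021909
a = ȳ − b·x̄ = 3.133333 − (-0.021909)·122.166667 = 5.809928
ŷ(90) = 5.809928 + (-0.021909)·90 = 3.838085
residual = y − ŷ = 3.7 − 3.838085 = -0.138085

-0.138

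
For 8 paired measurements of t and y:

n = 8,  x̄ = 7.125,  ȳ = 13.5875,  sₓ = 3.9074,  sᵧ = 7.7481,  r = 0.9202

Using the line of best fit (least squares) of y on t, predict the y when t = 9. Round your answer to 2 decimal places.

b = r · sᵧ/sₓ = 0.9202 · 7.7481/3.9074 = 1.824692
a = ȳ − b·x̄ = 13.5875 − 1.824692·7.125 = 0.586569
ŷ(9) = a + b·9 = 0.586569 + 1.824692·9 = 17.008798

17.01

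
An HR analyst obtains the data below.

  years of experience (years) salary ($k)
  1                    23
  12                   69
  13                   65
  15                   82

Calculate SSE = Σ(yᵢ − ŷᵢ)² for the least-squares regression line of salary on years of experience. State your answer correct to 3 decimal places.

n = 4, Σx = 41, Σy = 239, Σxy = 2926, Σx² = 539, Σy² = 16239
Sxx = Σx² − (Σx)²/n = 539 − 420.25 = 118.75
Sxy = Σxy − (Σx)(Σy)/n = 2926 − 2449.75 = 476.25
Syy = Σy² − (Σy)²/n = 16239 − 14280.25 = 1958.75
b = Sxy/Sxx = 476.25/118.75 = 4.010526
SSE = Syy − b·Sxy = 1958.75 − 4.010526·476.25 = 48.736842

48.737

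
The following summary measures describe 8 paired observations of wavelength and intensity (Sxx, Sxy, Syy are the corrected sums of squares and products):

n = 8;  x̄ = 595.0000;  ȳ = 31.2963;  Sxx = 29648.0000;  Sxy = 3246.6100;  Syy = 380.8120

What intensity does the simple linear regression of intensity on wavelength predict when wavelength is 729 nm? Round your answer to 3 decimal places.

45.970

b = Sxy/Sxx = 3246.61/29648 = 0.109505
a = ȳ − b·x̄ = 31.2963 − 0.109505·595 = -33.859291
ŷ(729) = a + b·729 = -33.859291 + 0.109505·729 = 45.969996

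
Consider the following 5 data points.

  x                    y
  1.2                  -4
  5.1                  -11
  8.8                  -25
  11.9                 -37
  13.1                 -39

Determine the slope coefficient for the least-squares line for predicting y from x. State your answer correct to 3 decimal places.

n = 5, Σx = 40.1, Σy = -116, Σxy = -1232.1, Σx² = 418.11
Sxx = Σx² − (Σx)²/n = 418.11 − 321.602 = 96.508
Sxy = Σxy − (Σx)(Σy)/n = -1232.1 − (-930.32) = -301.78
b = Sxy/Sxx = -301.78/96.508 = -3.126995

-3.127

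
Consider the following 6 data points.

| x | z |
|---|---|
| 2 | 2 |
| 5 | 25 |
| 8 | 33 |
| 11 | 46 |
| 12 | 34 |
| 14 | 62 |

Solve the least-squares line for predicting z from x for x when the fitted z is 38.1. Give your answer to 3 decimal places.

9.746

n = 6, Σx = 52, Σy = 202, Σxy = 2175, Σx² = 554
Sxx = Σx² − (Σx)²/n = 554 − 450.666667 = 103.333333
Sxy = Σxy − (Σx)(Σy)/n = 2175 − 1750.666667 = 424.333333
b = Sxy/Sxx = 424.333333/103.333333 = 4.106452
a = ȳ − b·x̄ = 33.666667 − 4.106452·8.666667 = -1.922581
Set a + b·x = 38.1: x = (38.1 − (-1.922581)) / 4.106452 = 9.746269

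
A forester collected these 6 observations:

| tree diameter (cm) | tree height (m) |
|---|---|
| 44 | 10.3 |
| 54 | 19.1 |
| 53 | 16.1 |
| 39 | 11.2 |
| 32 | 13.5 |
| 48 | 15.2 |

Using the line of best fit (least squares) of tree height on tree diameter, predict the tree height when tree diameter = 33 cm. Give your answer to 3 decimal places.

n = 6, Σx = 270, Σy = 85.4, Σxy = 3936.3, Σx² = 12510
Sxx = Σx² − (Σx)²/n = 12510 − 12150 = 360
Sxy = Σxy − (Σx)(Σy)/n = 3936.3 − 3843 = 93.3
b = Sxy/Sxx = 93.3/360 = 0.259167
a = ȳ − b·x̄ = 14.233333 − 0.259167·45 = 2.570833
ŷ(33) = a + b·33 = 2.570833 + 0.259167·33 = 11.123333

11.123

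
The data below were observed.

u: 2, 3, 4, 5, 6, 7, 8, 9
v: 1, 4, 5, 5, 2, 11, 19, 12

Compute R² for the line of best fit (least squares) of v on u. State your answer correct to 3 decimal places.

0.634

n = 8, Σx = 44, Σy = 59, Σxy = 408, Σx² = 284, Σy² = 697
Sxx = Σx² − (Σx)²/n = 284 − 242 = 42
Sxy = Σxy − (Σx)(Σy)/n = 408 − 324.5 = 83.5
Syy = Σy² − (Σy)²/n = 697 − 435.125 = 261.875
R² = Sxy²/(Sxx·Syy) = (83.5)²/(42·261.875) = 0.633913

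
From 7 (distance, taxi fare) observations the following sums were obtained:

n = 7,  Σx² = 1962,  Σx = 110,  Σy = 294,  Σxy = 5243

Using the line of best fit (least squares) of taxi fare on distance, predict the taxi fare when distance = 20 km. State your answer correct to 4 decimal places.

53.4382

Sxx = Σx² − (Σx)²/n = 1962 − 1728.571429 = 233.428571
Sxy = Σxy − (Σx)(Σy)/n = 5243 − 4620 = 623
b = Sxy/Sxx = 623/233.428571 = 2.668911
a = ȳ − b·x̄ = 42 − 2.668911·15.714286 = 0.059976
ŷ(20) = a + b·20 = 0.059976 + 2.668911·20 = 53.438188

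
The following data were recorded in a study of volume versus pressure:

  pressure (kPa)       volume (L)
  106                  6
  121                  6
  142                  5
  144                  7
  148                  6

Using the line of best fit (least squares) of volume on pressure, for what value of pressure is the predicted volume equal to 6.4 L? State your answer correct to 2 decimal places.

n = 5, Σx = 661, Σy = 30, Σxy = 3968, Σx² = 88681
Sxx = Σx² − (Σx)²/n = 88681 − 87384.2 = 1296.8
Sxy = Σxy − (Σx)(Σy)/n = 3968 − 3966 = 2
b = Sxy/Sxx = 2/1296.8 = 0.001542
a = ȳ − b·x̄ = 6 − 0.001542·132.2 = 5.796114
Set a + b·x = 6.4: x = (6.4 − 5.796114) / 0.001542 = 391.56

391.56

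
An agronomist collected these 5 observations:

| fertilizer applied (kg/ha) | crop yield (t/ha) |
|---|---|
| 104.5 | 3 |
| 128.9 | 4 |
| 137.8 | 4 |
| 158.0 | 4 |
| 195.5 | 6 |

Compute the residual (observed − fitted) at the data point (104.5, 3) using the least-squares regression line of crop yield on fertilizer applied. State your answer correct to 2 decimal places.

n = 5, Σx = 724.7, Σy = 21, Σxy = 3185.3, Σx² = 109708.55
Sxx = Σx² − (Σx)²/n = 109708.55 − 105038.018 = 4670.532
Sxy = Σxy − (Σx)(Σy)/n = 3185.3 − 3043.74 = 141.56
b = Sxy/Sxx = 141.56/4670.532 = 0.030309
a = ȳ − b·x̄ = 4.2 − 0.030309·144.94 = -0.193013
ŷ(104.5) = -0.193013 + 0.030309·104.5 = 2.974297
residual = y − ŷ = 3 − 2.974297 = 0.025703

0.03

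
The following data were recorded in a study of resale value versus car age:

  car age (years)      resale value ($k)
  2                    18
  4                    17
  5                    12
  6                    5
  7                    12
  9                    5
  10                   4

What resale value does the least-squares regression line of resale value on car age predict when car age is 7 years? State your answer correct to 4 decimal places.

8.8659

n = 7, Σx = 43, Σy = 73, Σxy = 363, Σx² = 311
Sxx = Σx² − (Σx)²/n = 311 − 264.142857 = 46.857143
Sxy = Σxy − (Σx)(Σy)/n = 363 − 448.428571 = -85.428571
b = Sxy/Sxx = -85.428571/46.857143 = -1.823171
a = ȳ − b·x̄ = 10.428571 − (-1.823171)·6.142857 = 21.628049
ŷ(7) = a + b·7 = 21.628049 + (-1.823171)·7 = 8.865854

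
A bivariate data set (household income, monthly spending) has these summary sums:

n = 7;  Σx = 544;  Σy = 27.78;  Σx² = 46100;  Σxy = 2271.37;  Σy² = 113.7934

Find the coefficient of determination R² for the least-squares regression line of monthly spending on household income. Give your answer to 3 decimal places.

0.933

Sxx = Σx² − (Σx)²/n = 46100 − 42276.571429 = 3823.428571
Sxy = Σxy − (Σx)(Σy)/n = 2271.37 − 2158.902857 = 112.467143
Syy = Σy² − (Σy)²/n = 113.7934 − 110.246914 = 3.546486
R² = Sxy²/(Sxx·Syy) = (112.467143)²/(3823.428571·3.546486) = 0.932825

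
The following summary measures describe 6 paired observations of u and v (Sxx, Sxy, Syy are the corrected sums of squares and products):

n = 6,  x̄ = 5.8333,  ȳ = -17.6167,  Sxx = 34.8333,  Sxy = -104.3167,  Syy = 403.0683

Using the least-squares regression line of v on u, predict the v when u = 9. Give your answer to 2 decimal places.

-27.10

b = Sxy/Sxx = -104.3167/34.8333 = -2.994741
a = ȳ − b·x̄ = -17.6167 − (-2.994741)·5.8333 = -0.147479
ŷ(9) = a + b·9 = -0.147479 + (-2.994741)·9 = -27.100145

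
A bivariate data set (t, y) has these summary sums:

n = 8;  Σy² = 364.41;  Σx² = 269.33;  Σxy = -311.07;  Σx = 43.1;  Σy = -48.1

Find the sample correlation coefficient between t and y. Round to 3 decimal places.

Sxx = Σx² − (Σx)²/n = 269.33 − 232.20125 = 37.12875
Sxy = Σxy − (Σx)(Σy)/n = -311.07 − (-259.13875) = -51.93125
Syy = Σy² − (Σy)²/n = 364.41 − 289.20125 = 75.20875
r = Sxy/√(Sxx·Syy) = -51.93125/√(2792.406877) = -51.93125/52.843229 = -0.982742

-0.983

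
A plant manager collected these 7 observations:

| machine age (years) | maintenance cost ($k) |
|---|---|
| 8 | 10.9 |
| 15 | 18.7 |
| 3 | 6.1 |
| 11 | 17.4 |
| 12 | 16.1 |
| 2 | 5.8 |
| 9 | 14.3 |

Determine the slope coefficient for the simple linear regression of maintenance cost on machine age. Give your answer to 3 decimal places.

1.088

n = 7, Σx = 60, Σy = 89.3, Σxy = 910.9, Σx² = 648
Sxx = Σx² − (Σx)²/n = 648 − 514.285714 = 133.714286
Sxy = Σxy − (Σx)(Σy)/n = 910.9 − 765.428571 = 145.471429
b = Sxy/Sxx = 145.471429/133.714286 = 1.087927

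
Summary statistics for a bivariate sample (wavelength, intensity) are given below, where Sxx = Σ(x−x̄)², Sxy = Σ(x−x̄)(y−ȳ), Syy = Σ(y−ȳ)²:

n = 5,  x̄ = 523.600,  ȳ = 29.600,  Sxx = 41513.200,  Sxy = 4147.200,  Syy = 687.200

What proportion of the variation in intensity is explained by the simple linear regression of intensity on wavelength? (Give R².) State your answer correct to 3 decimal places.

R² = Sxy²/(Sxx·Syy) = (4147.2)²/(41513.2·687.2) = 0.602893

0.603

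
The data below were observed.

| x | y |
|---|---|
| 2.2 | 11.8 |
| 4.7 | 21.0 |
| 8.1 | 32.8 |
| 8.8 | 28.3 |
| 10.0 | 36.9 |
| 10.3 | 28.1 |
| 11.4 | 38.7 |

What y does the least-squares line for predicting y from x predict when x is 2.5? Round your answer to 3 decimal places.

14.055

n = 7, Σx = 55.5, Σy = 197.6, Σxy = 1738.99, Σx² = 506.03
Sxx = Σx² − (Σx)²/n = 506.03 − 440.035714 = 65.994286
Sxy = Σxy − (Σx)(Σy)/n = 1738.99 − 1566.685714 = 172.304286
b = Sxy/Sxx = 172.304286/65.994286 = 2.610897
a = ȳ − b·x̄ = 28.228571 − 2.610897·7.928571 = 7.527888
ŷ(2.5) = a + b·2.5 = 7.527888 + 2.610897·2.5 = 14.055130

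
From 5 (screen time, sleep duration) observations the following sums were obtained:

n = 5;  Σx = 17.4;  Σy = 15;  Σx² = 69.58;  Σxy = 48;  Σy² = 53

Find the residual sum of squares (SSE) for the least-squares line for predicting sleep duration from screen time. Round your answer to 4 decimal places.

Sxx = Σx² − (Σx)²/n = 69.58 − 60.552 = 9.028
Sxy = Σxy − (Σx)(Σy)/n = 48 − 52.2 = -4.2
Syy = Σy² − (Σy)²/n = 53 − 45 = 8
b = Sxy/Sxx = -4.2/9.028 = -0.465219
SSE = Syy − b·Sxy = 8 − (-0.465219)·(-4.2) = 6.046079

6.0461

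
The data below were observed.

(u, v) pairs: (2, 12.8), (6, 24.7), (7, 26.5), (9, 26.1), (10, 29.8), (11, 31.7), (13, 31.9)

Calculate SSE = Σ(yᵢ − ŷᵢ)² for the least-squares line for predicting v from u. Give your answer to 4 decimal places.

n = 7, Σx = 58, Σy = 183.5, Σxy = 1655.6, Σx² = 560, Σy² = 5067.93
Sxx = Σx² − (Σx)²/n = 560 − 480.571429 = 79.428571
Sxy = Σxy − (Σx)(Σy)/n = 1655.6 − 1520.428571 = 135.171429
Syy = Σy² − (Σy)²/n = 5067.93 − 4810.321429 = 257.608571
b = Sxy/Sxx = 135.171429/79.428571 = 1.701799
SSE = Syy − b·Sxy = 257.608571 − 1.701799·135.171429 = 27.574029

27.5740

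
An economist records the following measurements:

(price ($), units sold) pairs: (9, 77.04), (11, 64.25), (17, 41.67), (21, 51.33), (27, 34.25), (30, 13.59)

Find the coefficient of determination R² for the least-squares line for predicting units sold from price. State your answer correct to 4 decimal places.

0.8761

n = 6, Σx = 115, Σy = 282.13, Σxy = 4518.88, Σx² = 2561, Σy² = 15792.1325
Sxx = Σx² − (Σx)²/n = 2561 − 2204.166667 = 356.833333
Sxy = Σxy − (Σx)(Σy)/n = 4518.88 − 5407.491667 = -888.611667
Syy = Σy² − (Σy)²/n = 15792.1325 − 13266.222817 = 2525.909683
R² = Sxy²/(Sxx·Syy) = (-888.611667)²/(356.833333·2525.909683) = 0.876074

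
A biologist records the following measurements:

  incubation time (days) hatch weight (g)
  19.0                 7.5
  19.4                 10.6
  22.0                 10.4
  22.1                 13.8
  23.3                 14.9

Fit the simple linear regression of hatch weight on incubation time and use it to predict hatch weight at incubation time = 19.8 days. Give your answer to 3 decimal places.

9.611

n = 5, Σx = 105.8, Σy = 57.2, Σxy = 1229.09, Σx² = 2252.66
Sxx = Σx² − (Σx)²/n = 2252.66 − 2238.728 = 13.932
Sxy = Σxy − (Σx)(Σy)/n = 1229.09 − 1210.352 = 18.738
b = Sxy/Sxx = 18.738/13.932 = 1.344961
a = ȳ − b·x̄ = 11.44 − 1.344961·21.16 = -17.019380
ŷ(19.8) = a + b·19.8 = -17.019380 + 1.344961·19.8 = 9.610853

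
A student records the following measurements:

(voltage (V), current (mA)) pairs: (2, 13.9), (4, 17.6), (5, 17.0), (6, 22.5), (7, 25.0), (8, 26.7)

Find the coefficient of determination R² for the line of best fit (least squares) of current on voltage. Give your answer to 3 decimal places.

0.927

n = 6, Σx = 32, Σy = 122.7, Σxy = 706.8, Σx² = 194, Σy² = 2636.11
Sxx = Σx² − (Σx)²/n = 194 − 170.666667 = 23.333333
Sxy = Σxy − (Σx)(Σy)/n = 706.8 − 654.4 = 52.4
Syy = Σy² − (Σy)²/n = 2636.11 − 2509.215 = 126.895
R² = Sxy²/(Sxx·Syy) = (52.4)²/(23.333333·126.895) = 0.927345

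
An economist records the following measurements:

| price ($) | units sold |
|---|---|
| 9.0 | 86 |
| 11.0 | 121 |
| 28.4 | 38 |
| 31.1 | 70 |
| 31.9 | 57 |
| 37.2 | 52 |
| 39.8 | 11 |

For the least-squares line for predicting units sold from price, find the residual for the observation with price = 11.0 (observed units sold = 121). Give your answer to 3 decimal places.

20.331

n = 7, Σx = 188.4, Σy = 435, Σxy = 9551.7, Σx² = 5961.26
Sxx = Σx² − (Σx)²/n = 5961.26 − 5070.651429 = 890.608571
Sxy = Σxy − (Σx)(Σy)/n = 9551.7 − 11707.714286 = -2156.014286
b = Sxy/Sxx = -2156.014286/890.608571 = -2.420833
a = ȳ − b·x̄ = 62.142857 − (-2.420833)·26.914286 = 127.297838
ŷ(11.0) = 127.297838 + (-2.420833)·11 = 100.668679
residual = y − ŷ = 121 − 100.668679 = 20.331321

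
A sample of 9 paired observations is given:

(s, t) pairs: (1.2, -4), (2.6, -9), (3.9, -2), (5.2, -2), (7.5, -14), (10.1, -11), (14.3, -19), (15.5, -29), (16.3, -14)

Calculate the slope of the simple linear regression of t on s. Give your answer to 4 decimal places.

n = 9, Σx = 76.6, Σy = -104, Σxy = -1211.9, Σx² = 919.14
Sxx = Σx² − (Σx)²/n = 919.14 − 651.951111 = 267.188889
Sxy = Σxy − (Σx)(Σy)/n = -1211.9 − (-885.155556) = -326.744444
b = Sxy/Sxx = -326.744444/267.188889 = -1.222897

-1.2229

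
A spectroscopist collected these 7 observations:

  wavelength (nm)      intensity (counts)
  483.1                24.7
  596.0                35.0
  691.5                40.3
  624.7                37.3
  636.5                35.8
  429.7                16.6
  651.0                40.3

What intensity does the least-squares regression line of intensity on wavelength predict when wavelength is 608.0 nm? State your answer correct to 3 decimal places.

n = 7, Σx = 4112.5, Σy = 230, Σxy = 140116.35, Σx² = 2470599.29
Sxx = Σx² − (Σx)²/n = 2470599.29 − 2416093.75 = 54505.54
Sxy = Σxy − (Σx)(Σy)/n = 140116.35 − 135125 = 4991.35
b = Sxy/Sxx = 4991.35/54505.54 = 0.091575
a = ȳ − b·x̄ = 32.857143 − 0.091575·587.5 = -20.943225
ŷ(608.0) = a + b·608.0 = -20.943225 + 0.091575·608 = 34.734432

34.734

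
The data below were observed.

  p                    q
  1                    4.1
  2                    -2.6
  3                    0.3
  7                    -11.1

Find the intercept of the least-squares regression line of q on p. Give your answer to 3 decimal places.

5.142

n = 4, Σx = 13, Σy = -9.3, Σxy = -77.9, Σx² = 63
Sxx = Σx² − (Σx)²/n = 63 − 42.25 = 20.75
Sxy = Σxy − (Σx)(Σy)/n = -77.9 − (-30.225) = -47.675
b = Sxy/Sxx = -47.675/20.75 = -2.297590
a = ȳ − b·x̄ = -2.325 − (-2.297590)·3.25 = 5.142169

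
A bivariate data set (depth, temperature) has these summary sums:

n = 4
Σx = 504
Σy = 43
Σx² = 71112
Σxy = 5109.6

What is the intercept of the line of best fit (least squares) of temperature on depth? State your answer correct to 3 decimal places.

Sxx = Σx² − (Σx)²/n = 71112 − 63504 = 7608
Sxy = Σxy − (Σx)(Σy)/n = 5109.6 − 5418 = -308.4
b = Sxy/Sxx = -308.4/7608 = -0.040536
a = ȳ − b·x̄ = 10.75 − (-0.040536)·126 = 15.857571

15.858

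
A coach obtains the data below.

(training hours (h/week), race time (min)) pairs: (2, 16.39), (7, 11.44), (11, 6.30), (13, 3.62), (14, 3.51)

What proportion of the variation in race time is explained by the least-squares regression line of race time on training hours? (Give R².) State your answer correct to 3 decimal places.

0.993

n = 5, Σx = 47, Σy = 41.26, Σxy = 278.36, Σx² = 539, Σy² = 464.6202
Sxx = Σx² − (Σx)²/n = 539 − 441.8 = 97.2
Sxy = Σxy − (Σx)(Σy)/n = 278.36 − 387.844 = -109.484
Syy = Σy² − (Σy)²/n = 464.6202 − 340.47752 = 124.14268
R² = Sxy²/(Sxx·Syy) = (-109.484)²/(97.2·124.14268) = 0.993377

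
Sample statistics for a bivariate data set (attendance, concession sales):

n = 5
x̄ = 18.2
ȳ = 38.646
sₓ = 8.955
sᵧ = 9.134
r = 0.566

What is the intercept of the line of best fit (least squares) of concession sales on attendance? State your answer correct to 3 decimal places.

b = r · sᵧ/sₓ = 0.566 · 9.134/8.955 = 0.577314
a = ȳ − b·x̄ = 38.646 − 0.577314·18.2 = 28.138891

28.139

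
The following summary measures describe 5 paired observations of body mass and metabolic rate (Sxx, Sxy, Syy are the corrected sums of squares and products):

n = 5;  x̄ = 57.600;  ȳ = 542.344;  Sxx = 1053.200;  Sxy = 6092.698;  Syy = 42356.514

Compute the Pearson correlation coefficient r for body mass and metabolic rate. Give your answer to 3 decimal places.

0.912

r = Sxy/√(Sxx·Syy) = 6092.698/√(44609880.5448) = 6092.698/6679.062849 = 0.912209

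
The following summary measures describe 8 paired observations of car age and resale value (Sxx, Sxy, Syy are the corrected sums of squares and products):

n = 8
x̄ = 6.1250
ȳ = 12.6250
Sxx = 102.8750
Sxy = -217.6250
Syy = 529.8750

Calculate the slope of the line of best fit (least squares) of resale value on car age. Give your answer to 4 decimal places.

-2.1154

b = Sxy/Sxx = -217.625/102.875 = -2.115431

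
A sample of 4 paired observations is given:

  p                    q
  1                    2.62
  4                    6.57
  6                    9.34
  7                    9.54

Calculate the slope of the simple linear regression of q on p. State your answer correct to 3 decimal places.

1.210

n = 4, Σx = 18, Σy = 28.07, Σxy = 151.72, Σx² = 102
Sxx = Σx² − (Σx)²/n = 102 − 81 = 21
Sxy = Σxy − (Σx)(Σy)/n = 151.72 − 126.315 = 25.405
b = Sxy/Sxx = 25.405/21 = 1.209762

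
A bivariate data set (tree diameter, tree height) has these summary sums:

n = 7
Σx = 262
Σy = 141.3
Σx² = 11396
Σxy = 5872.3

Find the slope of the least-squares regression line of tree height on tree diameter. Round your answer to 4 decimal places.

0.3671

Sxx = Σx² − (Σx)²/n = 11396 − 9806.285714 = 1589.714286
Sxy = Σxy − (Σx)(Σy)/n = 5872.3 − 5288.657143 = 583.642857
b = Sxy/Sxx = 583.642857/1589.714286 = 0.367137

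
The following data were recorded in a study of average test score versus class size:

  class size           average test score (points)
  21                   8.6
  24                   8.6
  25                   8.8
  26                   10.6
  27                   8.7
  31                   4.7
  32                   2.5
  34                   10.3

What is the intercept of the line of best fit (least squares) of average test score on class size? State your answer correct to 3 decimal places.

n = 8, Σx = 220, Σy = 62.8, Σxy = 1693.4, Σx² = 6188
Sxx = Σx² − (Σx)²/n = 6188 − 6050 = 138
Sxy = Σxy − (Σx)(Σy)/n = 1693.4 − 1727 = -33.6
b = Sxy/Sxx = -33.6/138 = -0.243478
a = ȳ − b·x̄ = 7.85 − (-0.243478)·27.5 = 14.545652

14.546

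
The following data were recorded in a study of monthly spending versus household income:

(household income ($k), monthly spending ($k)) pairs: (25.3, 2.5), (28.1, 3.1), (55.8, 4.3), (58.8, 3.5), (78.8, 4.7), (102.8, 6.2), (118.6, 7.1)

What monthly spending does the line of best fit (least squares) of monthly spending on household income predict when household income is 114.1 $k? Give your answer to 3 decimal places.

6.654

n = 7, Σx = 468.2, Σy = 31.4, Σxy = 2445.88, Σx² = 38844.02
Sxx = Σx² − (Σx)²/n = 38844.02 − 31315.891429 = 7528.128571
Sxy = Σxy − (Σx)(Σy)/n = 2445.88 − 2100.211429 = 345.668571
b = Sxy/Sxx = 345.668571/7528.128571 = 0.045917
a = ȳ − b·x̄ = 4.485714 − 0.045917·66.885714 = 1.414527
ŷ(114.1) = a + b·114.1 = 1.414527 + 0.045917·114.1 = 6.653649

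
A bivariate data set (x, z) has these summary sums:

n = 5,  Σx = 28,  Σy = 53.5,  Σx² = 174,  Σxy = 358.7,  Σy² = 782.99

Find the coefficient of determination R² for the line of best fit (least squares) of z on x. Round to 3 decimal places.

Sxx = Σx² − (Σx)²/n = 174 − 156.8 = 17.2
Sxy = Σxy − (Σx)(Σy)/n = 358.7 − 299.6 = 59.1
Syy = Σy² − (Σy)²/n = 782.99 − 572.45 = 210.54
R² = Sxy²/(Sxx·Syy) = (59.1)²/(17.2·210.54) = 0.964521

0.965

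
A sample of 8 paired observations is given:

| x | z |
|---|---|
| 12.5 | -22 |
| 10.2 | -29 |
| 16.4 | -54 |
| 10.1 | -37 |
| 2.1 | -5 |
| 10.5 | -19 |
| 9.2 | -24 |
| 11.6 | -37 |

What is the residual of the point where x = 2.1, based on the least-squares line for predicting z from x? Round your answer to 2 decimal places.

n = 8, Σx = 82.6, Σy = -227, Σxy = -2690.1, Σx² = 965.12
Sxx = Σx² − (Σx)²/n = 965.12 − 852.845 = 112.275
Sxy = Σxy − (Σx)(Σy)/n = -2690.1 − (-2343.775) = -346.325
b = Sxy/Sxx = -346.325/112.275 = -3.084614
a = ȳ − b·x̄ = -28.375 − (-3.084614)·10.325 = 3.473636
ŷ(2.1) = 3.473636 + (-3.084614)·2.1 = -3.004053
residual = y − ŷ = -5 − (-3.004053) = -1.995947

-2.00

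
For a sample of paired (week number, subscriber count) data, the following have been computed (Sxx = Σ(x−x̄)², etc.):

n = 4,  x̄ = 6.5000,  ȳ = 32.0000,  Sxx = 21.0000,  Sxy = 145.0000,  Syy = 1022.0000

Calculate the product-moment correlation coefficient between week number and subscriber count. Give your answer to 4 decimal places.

0.9898

r = Sxy/√(Sxx·Syy) = 145/√(21462) = 145/146.499147 = 0.989767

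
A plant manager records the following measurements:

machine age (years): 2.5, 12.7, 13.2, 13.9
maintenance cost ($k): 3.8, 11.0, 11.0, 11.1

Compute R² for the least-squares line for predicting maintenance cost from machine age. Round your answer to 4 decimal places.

n = 4, Σx = 42.3, Σy = 36.9, Σxy = 448.69, Σx² = 534.99, Σy² = 379.65
Sxx = Σx² − (Σx)²/n = 534.99 − 447.3225 = 87.6675
Sxy = Σxy − (Σx)(Σy)/n = 448.69 − 390.2175 = 58.4725
Syy = Σy² − (Σy)²/n = 379.65 − 340.4025 = 39.2475
R² = Sxy²/(Sxx·Syy) = (58.4725)²/(87.6675·39.2475) = 0.993694

0.9937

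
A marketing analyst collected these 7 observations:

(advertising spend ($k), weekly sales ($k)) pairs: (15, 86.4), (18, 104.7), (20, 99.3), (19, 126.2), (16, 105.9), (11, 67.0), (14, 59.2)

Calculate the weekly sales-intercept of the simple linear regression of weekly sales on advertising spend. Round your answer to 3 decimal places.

-4.072

n = 7, Σx = 113, Σy = 648.7, Σxy = 10824.6, Σx² = 1883
Sxx = Σx² − (Σx)²/n = 1883 − 1824.142857 = 58.857143
Sxy = Σxy − (Σx)(Σy)/n = 10824.6 − 10471.871429 = 352.728571
b = Sxy/Sxx = 352.728571/58.857143 = 5.992961
a = ȳ − b·x̄ = 92.671429 − 5.992961·16.142857 = -4.072087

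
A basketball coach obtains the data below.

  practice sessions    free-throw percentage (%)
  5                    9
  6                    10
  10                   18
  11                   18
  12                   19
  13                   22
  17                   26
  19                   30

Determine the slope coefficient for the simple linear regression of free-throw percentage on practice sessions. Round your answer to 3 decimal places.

n = 8, Σx = 93, Σy = 152, Σxy = 2009, Σx² = 1245
Sxx = Σx² − (Σx)²/n = 1245 − 1081.125 = 163.875
Sxy = Σxy − (Σx)(Σy)/n = 2009 − 1767 = 242
b = Sxy/Sxx = 242/163.875 = 1.476735

1.477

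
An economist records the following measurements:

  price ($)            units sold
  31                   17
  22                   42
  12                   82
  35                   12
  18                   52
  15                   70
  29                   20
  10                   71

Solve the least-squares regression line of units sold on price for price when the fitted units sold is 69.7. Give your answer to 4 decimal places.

n = 8, Σx = 172, Σy = 366, Σxy = 6131, Σx² = 4304
Sxx = Σx² − (Σx)²/n = 4304 − 3698 = 606
Sxy = Σxy − (Σx)(Σy)/n = 6131 − 7869 = -1738
b = Sxy/Sxx = -1738/606 = -2.867987
a = ȳ − b·x̄ = 45.75 − (-2.867987)·21.5 = 107.411716
Set a + b·x = 69.7: x = (69.7 − 107.411716) / (-2.867987) = 13.149194

13.1492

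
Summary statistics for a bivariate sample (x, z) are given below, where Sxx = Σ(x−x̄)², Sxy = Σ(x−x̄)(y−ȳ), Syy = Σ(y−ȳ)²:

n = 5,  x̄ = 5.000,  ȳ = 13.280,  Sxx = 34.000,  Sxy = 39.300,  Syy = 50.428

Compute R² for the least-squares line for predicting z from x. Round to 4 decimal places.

0.9008

R² = Sxy²/(Sxx·Syy) = (39.3)²/(34·50.428) = 0.900813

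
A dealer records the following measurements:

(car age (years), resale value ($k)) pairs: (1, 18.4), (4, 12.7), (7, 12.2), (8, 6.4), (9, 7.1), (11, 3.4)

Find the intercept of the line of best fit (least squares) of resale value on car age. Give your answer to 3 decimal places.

19.649

n = 6, Σx = 40, Σy = 60.2, Σxy = 307.1, Σx² = 332
Sxx = Σx² − (Σx)²/n = 332 − 266.666667 = 65.333333
Sxy = Σxy − (Σx)(Σy)/n = 307.1 − 401.333333 = -94.233333
b = Sxy/Sxx = -94.233333/65.333333 = -1.442347
a = ȳ − b·x̄ = 10.033333 − (-1.442347)·6.666667 = 19.648980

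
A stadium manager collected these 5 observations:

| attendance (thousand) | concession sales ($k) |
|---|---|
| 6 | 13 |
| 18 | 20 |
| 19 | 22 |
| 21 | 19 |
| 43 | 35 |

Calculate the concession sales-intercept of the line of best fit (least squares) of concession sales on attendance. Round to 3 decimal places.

9.118

n = 5, Σx = 107, Σy = 109, Σxy = 2760, Σx² = 3011
Sxx = Σx² − (Σx)²/n = 3011 − 2289.8 = 721.2
Sxy = Σxy − (Σx)(Σy)/n = 2760 − 2332.6 = 427.4
b = Sxy/Sxx = 427.4/721.2 = 0.592623
a = ȳ − b·x̄ = 21.8 − 0.592623·21.4 = 9.117859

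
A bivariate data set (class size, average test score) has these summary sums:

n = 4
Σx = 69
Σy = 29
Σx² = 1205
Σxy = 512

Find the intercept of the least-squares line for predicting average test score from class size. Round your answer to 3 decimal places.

-6.492

Sxx = Σx² − (Σx)²/n = 1205 − 1190.25 = 14.75
Sxy = Σxy − (Σx)(Σy)/n = 512 − 500.25 = 11.75
b = Sxy/Sxx = 11.75/14.75 = 0.796610
a = ȳ − b·x̄ = 7.25 − 0.796610·17.25 = -6.491525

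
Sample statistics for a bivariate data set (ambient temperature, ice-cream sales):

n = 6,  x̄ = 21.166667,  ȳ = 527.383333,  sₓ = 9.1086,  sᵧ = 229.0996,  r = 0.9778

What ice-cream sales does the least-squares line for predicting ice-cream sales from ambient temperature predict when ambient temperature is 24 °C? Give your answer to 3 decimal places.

b = r · sᵧ/sₓ = 0.9778 · 229.0996/9.1086 = 24.593636
a = ȳ − b·x̄ = 527.383333 − 24.593636·21.166667 = 6.818039
ŷ(24) = a + b·24 = 6.818039 + 24.593636·24 = 597.065292

597.065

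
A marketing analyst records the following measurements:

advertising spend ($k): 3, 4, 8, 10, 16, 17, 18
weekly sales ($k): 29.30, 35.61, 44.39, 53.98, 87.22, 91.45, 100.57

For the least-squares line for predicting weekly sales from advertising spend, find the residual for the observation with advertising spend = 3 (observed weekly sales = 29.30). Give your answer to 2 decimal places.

n = 7, Σx = 76, Σy = 442.52, Σxy = 5885.69, Σx² = 1058
Sxx = Σx² − (Σx)²/n = 1058 − 825.142857 = 232.857143
Sxy = Σxy − (Σx)(Σy)/n = 5885.69 − 4804.502857 = 1081.187143
b = Sxy/Sxx = 1081.187143/232.857143 = 4.643135
a = ȳ − b·x̄ = 63.217143 − 4.643135·10.857143 = 12.805963
ŷ(3) = 12.805963 + 4.643135·3 = 26.735368
residual = y − ŷ = 29.30 − 26.735368 = 2.564632

2.56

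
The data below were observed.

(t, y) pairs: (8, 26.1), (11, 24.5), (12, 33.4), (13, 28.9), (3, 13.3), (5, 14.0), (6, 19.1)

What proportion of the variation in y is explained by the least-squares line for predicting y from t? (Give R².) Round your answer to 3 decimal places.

0.843

n = 7, Σx = 58, Σy = 159.3, Σxy = 1479.3, Σx² = 568, Σy² = 3969.93
Sxx = Σx² − (Σx)²/n = 568 − 480.571429 = 87.428571
Sxy = Σxy − (Σx)(Σy)/n = 1479.3 − 1319.914286 = 159.385714
Syy = Σy² − (Σy)²/n = 3969.93 − 3625.212857 = 344.717143
R² = Sxy²/(Sxx·Syy) = (159.385714)²/(87.428571·344.717143) = 0.842913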